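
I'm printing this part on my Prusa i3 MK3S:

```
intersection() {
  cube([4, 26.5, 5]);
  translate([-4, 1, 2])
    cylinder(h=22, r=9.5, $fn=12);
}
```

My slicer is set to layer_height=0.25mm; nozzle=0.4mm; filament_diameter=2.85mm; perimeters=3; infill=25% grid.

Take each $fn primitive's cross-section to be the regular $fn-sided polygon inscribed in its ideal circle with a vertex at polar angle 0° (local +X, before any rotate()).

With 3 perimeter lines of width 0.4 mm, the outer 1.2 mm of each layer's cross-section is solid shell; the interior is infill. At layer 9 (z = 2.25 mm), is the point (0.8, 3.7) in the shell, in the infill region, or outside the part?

At z = 2.25 mm: the cube is present — its section is the full 4×26.5 rectangle; the cylinder at (-4, 1): section is a regular 12-gon, circumradius r=9.5; After intersecting: the r=9.5 cylinder at (-4, 1) partially overlaps the 4×26.5 cube; clipping to the common part keeps 31.70 mm² — 1 connected region. Overall, the cross-section is a single solid region. The nearest boundary edge runs (0.00, 0.00)→(0.00, 9.43); distance from the point to it = 0.80 mm. The point is inside the cross-section, 0.80 mm from the nearest boundary — within the 1.2 mm shell band (3 × 0.4).

shell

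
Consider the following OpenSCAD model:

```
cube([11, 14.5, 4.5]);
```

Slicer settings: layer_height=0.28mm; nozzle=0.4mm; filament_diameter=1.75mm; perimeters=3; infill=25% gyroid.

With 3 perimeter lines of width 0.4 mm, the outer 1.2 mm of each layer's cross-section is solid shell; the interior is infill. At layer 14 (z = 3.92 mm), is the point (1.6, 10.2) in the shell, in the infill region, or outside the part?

infill

At z = 3.92 mm: the cube (footprint 11×14.5) is included at this height. Overall, the cross-section is a single solid region. The nearest boundary edge runs (0.00, 14.50)→(0.00, 0.00); distance from the point to it = 1.60 mm. The point is inside the cross-section and 1.60 mm from the nearest boundary — more than the 1.2 mm shell width (3 × 0.4), so it's in the infill interior.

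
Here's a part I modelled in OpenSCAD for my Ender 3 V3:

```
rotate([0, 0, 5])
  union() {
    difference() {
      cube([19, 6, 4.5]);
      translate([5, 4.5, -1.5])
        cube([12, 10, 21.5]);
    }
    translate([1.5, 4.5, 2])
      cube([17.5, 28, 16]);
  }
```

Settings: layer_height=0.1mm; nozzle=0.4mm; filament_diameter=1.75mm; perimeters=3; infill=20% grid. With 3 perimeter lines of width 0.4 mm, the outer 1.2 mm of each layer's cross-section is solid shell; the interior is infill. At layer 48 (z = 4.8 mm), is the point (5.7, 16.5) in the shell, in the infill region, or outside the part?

At z = 4.8 mm: the cube is absent (z outside [0, 4.5]); the cube at (5, 4.5) (footprint 12×10) is included at this height; After the difference (first − rest): the first operand is absent here, so nothing remains; the cube at (1.5, 4.5) is present — its section is the full 17.5×28 rectangle; Taking the union: only the 17.5×28 cube at (1.5, 4.5) is present, so the union is just that shape — 1 connected region; (rotated 5° about Z; rotation is an isometry so areas/perimeters/island counts are preserved). Overall, the cross-section is a single solid region. Undo the 5° rotation: the query point maps to (7.116, 15.940) in the un-rotated model frame. The nearest boundary edge runs (1.50, 32.50)→(1.50, 4.50); distance from the point to it = 5.62 mm. The point is inside the cross-section and 5.62 mm from the nearest boundary — more than the 1.2 mm shell width (3 × 0.4), so it's in the infill interior.

infill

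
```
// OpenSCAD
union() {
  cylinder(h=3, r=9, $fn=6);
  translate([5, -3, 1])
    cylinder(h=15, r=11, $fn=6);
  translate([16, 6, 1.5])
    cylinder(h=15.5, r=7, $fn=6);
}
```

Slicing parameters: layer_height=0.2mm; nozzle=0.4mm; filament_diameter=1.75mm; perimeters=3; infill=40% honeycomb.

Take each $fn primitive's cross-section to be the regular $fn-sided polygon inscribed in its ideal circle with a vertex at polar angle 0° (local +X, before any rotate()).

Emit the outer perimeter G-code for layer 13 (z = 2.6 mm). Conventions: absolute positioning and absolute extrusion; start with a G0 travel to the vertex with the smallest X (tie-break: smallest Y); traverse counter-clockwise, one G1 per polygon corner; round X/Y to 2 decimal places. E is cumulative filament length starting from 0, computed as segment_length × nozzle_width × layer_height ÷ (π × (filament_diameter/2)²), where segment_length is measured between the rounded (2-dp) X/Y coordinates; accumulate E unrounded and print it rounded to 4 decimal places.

At z = 2.6 mm: the r=9 cylinder gives a regular 6-gon of circumradius 9 (constant along its height); the r=11 cylinder at (5, -3) gives a regular 6-gon of circumradius 11 (constant along its height); the r=7 cylinder at (16, 6) contributes a regular 6-gon of circumradius 7; Merging all regions: the regions partially overlap (shared area 163.87 mm²), so overlapping operands fuse into one piece — 1 connected region. The outline is a single polygon with 15 vertices. Extrusion per mm of travel: 0.4 × 0.2 / (π × 0.875²) = 0.033260. Accumulating E over each segment gives final E = 3.2343.

G0 X-9.00 Y0.00 Z2.60
G1 X-4.50 Y-7.79 E0.2992
G1 X-3.23 Y-7.79 E0.3415
G1 X-0.50 Y-12.53 E0.5234
G1 X10.50 Y-12.53 E0.8893
G1 X16.00 Y-3.00 E1.2552
G1 X14.30 Y-0.06 E1.3682
G1 X19.50 Y-0.06 E1.5411
G1 X23.00 Y6.00 E1.7739
G1 X19.50 Y12.06 E2.0066
G1 X12.50 Y12.06 E2.2395
G1 X9.30 Y6.53 E2.4520
G1 X5.23 Y6.53 E2.5873
G1 X4.50 Y7.79 E2.6358
G1 X-4.50 Y7.79 E2.9351
G1 X-9.00 Y0.00 E3.2343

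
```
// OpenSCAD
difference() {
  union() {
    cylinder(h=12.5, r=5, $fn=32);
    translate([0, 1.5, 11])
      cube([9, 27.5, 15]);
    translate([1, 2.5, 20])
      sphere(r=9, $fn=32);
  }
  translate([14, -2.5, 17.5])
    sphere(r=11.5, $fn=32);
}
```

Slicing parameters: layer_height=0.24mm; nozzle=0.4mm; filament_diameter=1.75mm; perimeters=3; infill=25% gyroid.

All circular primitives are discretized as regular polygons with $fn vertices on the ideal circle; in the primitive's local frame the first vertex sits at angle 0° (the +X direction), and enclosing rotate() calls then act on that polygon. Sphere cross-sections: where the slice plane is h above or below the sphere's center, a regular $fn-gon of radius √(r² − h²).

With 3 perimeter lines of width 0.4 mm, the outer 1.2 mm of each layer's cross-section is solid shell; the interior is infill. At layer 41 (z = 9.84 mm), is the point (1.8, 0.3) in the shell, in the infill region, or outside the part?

At z = 9.84 mm: the r=5 cylinder gives a regular 32-gon of circumradius 5 (constant along its height); the cube at (0, 1.5) is absent (z outside [11, 26]); the sphere at (1, 2.5) is not intersected at this z (|z−center|=10.160 > r=9); Taking the union: only the r=5 cylinder is present, so the union is just that shape — 1 connected region; the r=11.5 sphere at (14, -2.5) slices to a regular 32-gon of circumradius 8.578 (√(r²−h²) with h=7.66 from center); Subtracting the remaining from the first: starting from the result so far, the r=11.5 sphere at (14, -2.5) misses the remaining region (no effect) — 1 connected region. Overall, the cross-section is a single solid region. The nearest boundary edge runs (4.90, 0.98)→(5.00, 0.00); distance from the point to it = 3.16 mm. The point is inside the cross-section and 3.16 mm from the nearest boundary — more than the 1.2 mm shell width (3 × 0.4), so it's in the infill interior.

infill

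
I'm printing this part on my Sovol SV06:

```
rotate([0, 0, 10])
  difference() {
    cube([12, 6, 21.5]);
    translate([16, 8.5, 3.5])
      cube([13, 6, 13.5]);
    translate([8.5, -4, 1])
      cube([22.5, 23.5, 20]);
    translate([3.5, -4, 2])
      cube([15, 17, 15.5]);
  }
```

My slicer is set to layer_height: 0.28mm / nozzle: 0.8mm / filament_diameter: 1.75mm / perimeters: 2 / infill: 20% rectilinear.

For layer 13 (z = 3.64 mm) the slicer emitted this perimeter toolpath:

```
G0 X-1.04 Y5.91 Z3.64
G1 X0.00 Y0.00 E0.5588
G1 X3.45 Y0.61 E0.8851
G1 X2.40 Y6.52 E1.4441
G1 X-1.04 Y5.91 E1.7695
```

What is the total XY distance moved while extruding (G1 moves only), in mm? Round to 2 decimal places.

19.00 mm

Sum the Euclidean lengths of each G1 segment: total = 19.00 mm.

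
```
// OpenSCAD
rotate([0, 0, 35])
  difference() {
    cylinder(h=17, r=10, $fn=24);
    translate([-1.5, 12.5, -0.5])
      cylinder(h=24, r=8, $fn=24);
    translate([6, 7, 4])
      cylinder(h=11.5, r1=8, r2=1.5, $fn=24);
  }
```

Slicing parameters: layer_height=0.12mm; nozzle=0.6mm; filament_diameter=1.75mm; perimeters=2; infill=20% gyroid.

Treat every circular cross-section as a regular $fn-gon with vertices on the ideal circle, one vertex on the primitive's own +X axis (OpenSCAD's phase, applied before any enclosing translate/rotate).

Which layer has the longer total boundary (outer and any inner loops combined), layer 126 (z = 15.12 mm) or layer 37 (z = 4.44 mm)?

layer 126 (z = 15.12 mm)

Layer 126 (z = 15.12): the r=10 cylinder contributes a regular 24-gon of circumradius 10 (perimeter = 2·24·10.000·sin(180°/24) = 62.65 mm); the cylinder at (-1.5, 12.5): section is a regular 24-gon, circumradius r=8 (perimeter = 2·24·8.000·sin(180°/24) = 50.12 mm); the cone at (6, 7): at t=0.967 of its height the radius interpolates to r₁+(r₂−r₁)t = 1.715, giving a regular 24-gon of that circumradius (perimeter = 2·24·1.715·sin(180°/24) = 10.74 mm); Taking the first minus the rest: starting from the r=10 cylinder, the r=8 cylinder at (-1.5, 12.5) partially overlaps it — only the 46.12 mm² overlap (of its 198.77 mm²) is removed, clipping the outline; the cone at (6, 7) partially overlaps it — only the 6.39 mm² overlap (of its 9.13 mm²) is removed, clipping the outline — boundary = 63.50 mm; (rotated 35° about Z; rotation is an isometry so areas/perimeters/island counts are preserved). So its perimeter = 63.50 mm. Layer 37 (z = 4.44): the r=10 cylinder gives a regular 24-gon of circumradius 10 (constant along its height) (perimeter = 2·24·10.000·sin(180°/24) = 62.65 mm); the r=8 cylinder at (-1.5, 12.5) contributes a regular 24-gon of circumradius 8 (perimeter = 2·24·8.000·sin(180°/24) = 50.12 mm); the cone at (6, 7) contributes a regular 24-gon of circumradius 7.751 (interpolated between r1=8 and r2=1.5 at t=0.038) (perimeter = 2·24·7.751·sin(180°/24) = 48.56 mm); Taking the first minus the rest: starting from the r=10 cylinder, the r=8 cylinder at (-1.5, 12.5) partially overlaps it — only the 46.12 mm² overlap (of its 198.77 mm²) is removed, clipping the outline; the cone at (6, 7) partially overlaps it — only the 61.45 mm² overlap (of its 186.61 mm²) is removed, clipping the outline — boundary = 59.60 mm; (whole slice rotated 35° about Z — lengths, areas and connectivity unchanged). So its perimeter = 59.60 mm. Layer 126 is larger (63.50 vs 59.60 mm).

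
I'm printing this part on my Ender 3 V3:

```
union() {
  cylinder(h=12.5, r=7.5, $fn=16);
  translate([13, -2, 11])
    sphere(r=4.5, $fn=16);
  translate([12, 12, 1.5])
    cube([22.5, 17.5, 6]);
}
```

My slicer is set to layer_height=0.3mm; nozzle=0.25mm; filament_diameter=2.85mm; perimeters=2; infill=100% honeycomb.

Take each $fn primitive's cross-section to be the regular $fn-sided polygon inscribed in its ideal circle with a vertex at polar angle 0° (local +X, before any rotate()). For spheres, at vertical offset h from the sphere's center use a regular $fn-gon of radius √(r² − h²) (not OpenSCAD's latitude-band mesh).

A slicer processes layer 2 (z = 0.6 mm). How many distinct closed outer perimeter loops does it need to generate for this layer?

1

At z = 0.6 mm: the r=7.5 cylinder gives a regular 16-gon of circumradius 7.5 (constant along its height); the sphere at (13, -2) does not reach this height (|z−center|=10.400 > r=4.5); the cube at (12, 12) is absent (z outside [1.5, 7.5]); Combining (union): only the r=7.5 cylinder is present, so the union is just that shape — 1 connected region. The result has 1 disconnected region.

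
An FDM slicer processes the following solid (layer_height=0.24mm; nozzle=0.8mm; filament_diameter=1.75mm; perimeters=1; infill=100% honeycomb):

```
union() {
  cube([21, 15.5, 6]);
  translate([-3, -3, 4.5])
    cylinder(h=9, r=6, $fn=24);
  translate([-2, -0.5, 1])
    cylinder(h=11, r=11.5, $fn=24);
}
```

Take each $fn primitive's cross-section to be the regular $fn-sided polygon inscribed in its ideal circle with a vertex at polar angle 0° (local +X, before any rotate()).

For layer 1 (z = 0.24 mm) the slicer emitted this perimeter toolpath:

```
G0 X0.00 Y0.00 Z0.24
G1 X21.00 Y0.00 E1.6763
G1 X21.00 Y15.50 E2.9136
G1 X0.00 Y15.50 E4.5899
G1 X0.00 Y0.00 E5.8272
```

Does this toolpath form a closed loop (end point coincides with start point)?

Start point (G0): (0.00, 0.00). End point (last G1): the path returns to the start — closed.

yes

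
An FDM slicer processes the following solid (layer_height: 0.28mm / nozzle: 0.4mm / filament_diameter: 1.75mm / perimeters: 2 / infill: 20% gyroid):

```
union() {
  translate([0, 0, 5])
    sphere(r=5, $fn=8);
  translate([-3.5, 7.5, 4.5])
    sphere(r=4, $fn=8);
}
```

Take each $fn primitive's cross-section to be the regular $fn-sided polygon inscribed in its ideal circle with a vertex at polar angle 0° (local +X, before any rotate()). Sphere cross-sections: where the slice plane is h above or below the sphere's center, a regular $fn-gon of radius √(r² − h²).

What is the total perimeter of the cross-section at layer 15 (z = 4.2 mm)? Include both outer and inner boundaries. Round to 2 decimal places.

At z = 4.2 mm: the r=5 sphere contributes a regular 8-gon of circumradius √(5²−0.8²) = 4.936 (perimeter = 2·8·4.936·sin(180°/8) = 30.22 mm); the sphere at (-3.5, 7.5): section is a regular 8-gon, circumradius = √(r²−h²) = √(4²−0.3²) = 3.989 (perimeter = 2·8·3.989·sin(180°/8) = 24.42 mm); Combining (union): the 2 present regions are separate (no shared area or edge), so areas and boundary lengths simply add and each stays a separate island — boundary = 54.64 mm. Overall, the cross-section has 2 separate islands. Total boundary length (outer) = 54.64 mm.

54.64 mm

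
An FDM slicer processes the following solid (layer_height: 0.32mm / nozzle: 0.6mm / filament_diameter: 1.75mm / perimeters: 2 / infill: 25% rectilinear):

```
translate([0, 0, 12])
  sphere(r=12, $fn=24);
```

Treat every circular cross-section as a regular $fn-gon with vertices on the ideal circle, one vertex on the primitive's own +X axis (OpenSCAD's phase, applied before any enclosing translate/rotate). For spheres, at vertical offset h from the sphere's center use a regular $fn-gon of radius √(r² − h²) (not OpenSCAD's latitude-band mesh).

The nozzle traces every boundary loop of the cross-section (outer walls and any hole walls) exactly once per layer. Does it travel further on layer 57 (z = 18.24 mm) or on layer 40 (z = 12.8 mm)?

layer 40 (z = 12.8 mm)

Layer 57 (z = 18.24): the sphere: section is a regular 24-gon, circumradius = √(r²−h²) = √(12²−6.24²) = 10.250 (perimeter = 2·24·10.250·sin(180°/24) = 64.22 mm). So its perimeter = 64.22 mm. Layer 40 (z = 12.8): the sphere: section is a regular 24-gon, circumradius = √(r²−h²) = √(12²−0.8²) = 11.973 (perimeter = 2·24·11.973·sin(180°/24) = 75.02 mm). So its perimeter = 75.02 mm. Layer 40 is larger (75.02 vs 64.22 mm).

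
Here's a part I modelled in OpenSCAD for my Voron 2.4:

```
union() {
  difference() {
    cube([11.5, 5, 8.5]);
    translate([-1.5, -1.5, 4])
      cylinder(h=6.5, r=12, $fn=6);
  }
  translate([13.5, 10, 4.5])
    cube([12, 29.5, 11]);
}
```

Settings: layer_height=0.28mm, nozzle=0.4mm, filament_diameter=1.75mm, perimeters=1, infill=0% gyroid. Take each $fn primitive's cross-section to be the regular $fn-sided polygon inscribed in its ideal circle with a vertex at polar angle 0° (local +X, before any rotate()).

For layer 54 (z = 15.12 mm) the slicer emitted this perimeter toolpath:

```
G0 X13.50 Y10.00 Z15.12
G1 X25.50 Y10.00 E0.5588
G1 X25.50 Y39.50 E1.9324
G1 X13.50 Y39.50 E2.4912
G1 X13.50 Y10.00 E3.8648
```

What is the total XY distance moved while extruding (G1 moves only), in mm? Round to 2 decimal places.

Sum the Euclidean lengths of each G1 segment: total = 83.00 mm.

83.00 mm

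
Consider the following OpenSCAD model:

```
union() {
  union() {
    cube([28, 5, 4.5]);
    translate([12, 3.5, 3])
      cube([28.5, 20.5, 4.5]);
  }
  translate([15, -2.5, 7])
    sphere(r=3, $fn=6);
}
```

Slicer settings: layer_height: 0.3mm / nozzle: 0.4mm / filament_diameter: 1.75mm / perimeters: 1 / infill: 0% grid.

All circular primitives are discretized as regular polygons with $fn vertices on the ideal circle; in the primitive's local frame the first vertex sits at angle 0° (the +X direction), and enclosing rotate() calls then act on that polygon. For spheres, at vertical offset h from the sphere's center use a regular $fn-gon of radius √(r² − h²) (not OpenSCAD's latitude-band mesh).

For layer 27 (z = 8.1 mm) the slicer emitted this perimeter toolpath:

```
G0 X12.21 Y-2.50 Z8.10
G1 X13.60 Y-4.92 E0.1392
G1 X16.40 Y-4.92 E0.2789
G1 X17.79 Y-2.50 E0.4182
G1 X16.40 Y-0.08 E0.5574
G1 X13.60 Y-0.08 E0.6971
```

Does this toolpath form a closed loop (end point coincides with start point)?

no

Start point (G0): (12.21, -2.50). End point (last G1): the path does not return to the start — open.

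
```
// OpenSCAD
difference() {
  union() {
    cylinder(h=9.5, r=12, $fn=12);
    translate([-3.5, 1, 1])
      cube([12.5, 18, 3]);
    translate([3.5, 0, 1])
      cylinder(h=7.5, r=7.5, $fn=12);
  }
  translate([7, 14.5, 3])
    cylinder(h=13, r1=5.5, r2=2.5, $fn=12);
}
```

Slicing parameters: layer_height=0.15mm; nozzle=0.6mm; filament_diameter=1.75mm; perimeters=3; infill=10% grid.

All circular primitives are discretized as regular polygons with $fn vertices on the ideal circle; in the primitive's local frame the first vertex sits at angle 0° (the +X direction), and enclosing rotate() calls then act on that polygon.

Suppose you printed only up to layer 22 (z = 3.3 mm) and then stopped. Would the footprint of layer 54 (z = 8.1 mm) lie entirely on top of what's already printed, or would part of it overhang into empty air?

part overhangs

Compare the two slices. At z = 3.3: the r=12 cylinder contributes a regular 12-gon of circumradius 12 (area = (12/2)·12.000²·sin(360°/12) = 432.00 mm²); the cube at (-3.5, 1) is present — its section is the full 12.5×18 rectangle (area 225.00 mm²); the cylinder at (3.5, 0): section is a regular 12-gon, circumradius r=7.5 (area = (12/2)·7.500²·sin(360°/12) = 168.75 mm²); Combining (union): the regions partially overlap — summed areas 825.75 mm² minus the doubly-counted overlap 290.46 mm² gives 535.29 mm² — area = 535.29 mm²; the cone at (7, 14.5) contributes a regular 12-gon of circumradius 5.431 (interpolated between r1=5.5 and r2=2.5 at t=0.023) (area = (12/2)·5.431²·sin(360°/12) = 88.48 mm²); After the difference (first − rest): starting from the result so far (535.29 mm²), the cone at (7, 14.5) partially overlaps it — only the 62.01 mm² overlap (of its 88.48 mm²) is removed, clipping the outline — area = 473.28 mm². At z = 8.1: the r=12 cylinder contributes a regular 12-gon of circumradius 12 (area = (12/2)·12.000²·sin(360°/12) = 432.00 mm²); the cube at (-3.5, 1) is absent (z outside [1, 4]); the r=7.5 cylinder at (3.5, 0) contributes a regular 12-gon of circumradius 7.5 (area = (12/2)·7.500²·sin(360°/12) = 168.75 mm²); Taking the union: the r=7.5 cylinder at (3.5, 0) lies entirely inside the r=12 cylinder, so the union is just the r=12 cylinder — area = 432.00 mm²; the cone at (7, 14.5) (r1=5.5→r2=2.5) has section circumradius 4.323 here — a regular 12-gon (area = (12/2)·4.323²·sin(360°/12) = 56.07 mm²); Taking the first minus the rest: starting from the result so far (432.00 mm²), the cone at (7, 14.5) misses the remaining region (no effect) — area = 432.00 mm². Checking containment: at z = 8.1 the cross-section extends beyond the z = 3.3 cross-section by about 3.30 mm².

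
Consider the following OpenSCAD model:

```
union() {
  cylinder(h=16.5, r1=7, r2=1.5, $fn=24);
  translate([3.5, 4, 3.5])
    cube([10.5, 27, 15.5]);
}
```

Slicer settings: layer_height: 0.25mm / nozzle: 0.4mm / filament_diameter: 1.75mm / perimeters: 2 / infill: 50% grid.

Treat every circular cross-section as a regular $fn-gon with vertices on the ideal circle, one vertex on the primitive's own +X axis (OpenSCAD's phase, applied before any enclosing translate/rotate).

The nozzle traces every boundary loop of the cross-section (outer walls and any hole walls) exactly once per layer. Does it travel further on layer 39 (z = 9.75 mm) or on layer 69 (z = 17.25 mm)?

layer 39 (z = 9.75 mm)

Layer 39 (z = 9.75): the cone (r1=7→r2=1.5) has section circumradius 3.750 here — a regular 24-gon (perimeter = 2·24·3.750·sin(180°/24) = 23.49 mm); the cube at (3.5, 4) (footprint 10.5×27) is included at this height (perimeter 75.00 mm); Merging all regions: the 2 present regions are separate (no shared area or edge), so areas and boundary lengths simply add and each stays a separate island — boundary = 98.49 mm. So its perimeter = 98.49 mm. Layer 69 (z = 17.25): the cone does not reach this height (z outside [0, 16.5]); the cube at (3.5, 4) (footprint 10.5×27) is included at this height (perimeter 75.00 mm); Taking the union: only the 10.5×27 cube at (3.5, 4) is present, so the union is just that shape — boundary = 75.00 mm. So its perimeter = 75.00 mm. Layer 39 is larger (98.49 vs 75.00 mm).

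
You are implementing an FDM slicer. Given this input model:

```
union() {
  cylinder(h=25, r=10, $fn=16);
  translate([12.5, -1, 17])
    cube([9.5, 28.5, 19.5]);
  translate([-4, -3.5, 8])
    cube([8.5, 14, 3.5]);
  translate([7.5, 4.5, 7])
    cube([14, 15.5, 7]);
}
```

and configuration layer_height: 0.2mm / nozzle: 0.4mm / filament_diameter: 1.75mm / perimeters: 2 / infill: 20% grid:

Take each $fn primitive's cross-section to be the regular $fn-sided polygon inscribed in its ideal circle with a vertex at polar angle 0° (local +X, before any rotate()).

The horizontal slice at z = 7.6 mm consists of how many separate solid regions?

1

At z = 7.6 mm: the cylinder: section is a regular 16-gon, circumradius r=10; the cube at (12.5, -1) does not reach this height (z outside [17, 36.5]); the cube at (-4, -3.5) does not reach this height (z outside [8, 11.5]); the cube at (7.5, 4.5) (footprint 14×15.5) is included at this height; Combining (union): the regions partially overlap (shared area 1.24 mm²), so overlapping operands fuse into one piece — 1 connected region. The result has 1 disconnected region.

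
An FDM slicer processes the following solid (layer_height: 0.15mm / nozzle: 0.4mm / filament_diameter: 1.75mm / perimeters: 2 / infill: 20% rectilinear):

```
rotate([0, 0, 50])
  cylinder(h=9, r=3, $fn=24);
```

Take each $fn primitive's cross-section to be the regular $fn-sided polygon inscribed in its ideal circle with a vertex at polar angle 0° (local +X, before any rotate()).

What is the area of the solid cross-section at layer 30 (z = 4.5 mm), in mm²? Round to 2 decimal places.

27.95 mm²

At z = 4.5 mm: the cylinder: section is a regular 24-gon, circumradius r=3 (area = (24/2)·3.000²·sin(360°/24) = 27.95 mm²); (rotated 50° about Z; rotation is an isometry so areas/perimeters/island counts are preserved). Overall, the cross-section is a single solid region. Net area = 27.95 mm².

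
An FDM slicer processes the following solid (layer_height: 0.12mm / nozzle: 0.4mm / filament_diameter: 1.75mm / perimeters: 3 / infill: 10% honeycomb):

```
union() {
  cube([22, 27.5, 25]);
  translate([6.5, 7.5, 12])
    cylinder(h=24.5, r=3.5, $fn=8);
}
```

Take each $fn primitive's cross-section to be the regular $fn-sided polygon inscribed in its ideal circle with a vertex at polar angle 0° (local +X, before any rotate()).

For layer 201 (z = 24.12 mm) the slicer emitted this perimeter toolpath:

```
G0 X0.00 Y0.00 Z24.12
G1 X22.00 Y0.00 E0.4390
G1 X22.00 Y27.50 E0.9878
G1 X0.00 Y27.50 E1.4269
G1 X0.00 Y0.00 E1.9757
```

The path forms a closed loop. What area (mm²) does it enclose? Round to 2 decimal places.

605.00 mm²

Apply the shoelace formula to the sequence of (X, Y) vertices; enclosed area = 605.00 mm².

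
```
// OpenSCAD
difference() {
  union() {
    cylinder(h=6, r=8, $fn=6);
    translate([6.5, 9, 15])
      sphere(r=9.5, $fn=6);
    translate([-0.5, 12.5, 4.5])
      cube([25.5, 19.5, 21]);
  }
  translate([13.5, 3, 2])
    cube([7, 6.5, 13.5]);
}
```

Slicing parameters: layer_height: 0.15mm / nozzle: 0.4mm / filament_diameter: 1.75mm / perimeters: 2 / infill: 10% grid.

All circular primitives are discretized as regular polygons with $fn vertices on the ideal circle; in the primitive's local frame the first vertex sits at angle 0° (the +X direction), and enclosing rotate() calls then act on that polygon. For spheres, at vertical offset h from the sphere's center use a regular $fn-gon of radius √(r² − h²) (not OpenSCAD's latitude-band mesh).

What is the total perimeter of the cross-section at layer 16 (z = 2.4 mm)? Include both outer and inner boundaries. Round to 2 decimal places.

At z = 2.4 mm: the r=8 cylinder gives a regular 6-gon of circumradius 8 (constant along its height) (perimeter = 2·6·8.000·sin(180°/6) = 48.00 mm); the sphere at (6.5, 9) is absent (|z−center|=12.600 > r=9.5); the cube at (-0.5, 12.5) is not intersected at this z (z outside [4.5, 25.5]); Combining (union): only the r=8 cylinder is present, so the union is just that shape — boundary = 48.00 mm; the cube at (13.5, 3) (footprint 7×6.5) is included at this height (perimeter 27.00 mm); Taking the first minus the rest: starting from that combined region, the 7×6.5 cube at (13.5, 3) misses the remaining region (no effect) — boundary = 48.00 mm. Overall, the cross-section is a single solid region. Total boundary length (outer) = 48.00 mm.

48.00 mm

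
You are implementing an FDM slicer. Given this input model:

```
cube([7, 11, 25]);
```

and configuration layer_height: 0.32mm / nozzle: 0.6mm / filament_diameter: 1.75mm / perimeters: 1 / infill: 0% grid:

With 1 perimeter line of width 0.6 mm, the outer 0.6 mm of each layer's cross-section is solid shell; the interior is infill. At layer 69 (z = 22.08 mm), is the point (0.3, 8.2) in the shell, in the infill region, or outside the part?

At z = 22.08 mm: the cube (footprint 7×11) is included at this height. Overall, the cross-section is a single solid region. The nearest boundary edge runs (0.00, 11.00)→(0.00, 0.00); distance from the point to it = 0.30 mm. The point is inside the cross-section, 0.30 mm from the nearest boundary — within the 0.6 mm shell band (1 × 0.6).

shell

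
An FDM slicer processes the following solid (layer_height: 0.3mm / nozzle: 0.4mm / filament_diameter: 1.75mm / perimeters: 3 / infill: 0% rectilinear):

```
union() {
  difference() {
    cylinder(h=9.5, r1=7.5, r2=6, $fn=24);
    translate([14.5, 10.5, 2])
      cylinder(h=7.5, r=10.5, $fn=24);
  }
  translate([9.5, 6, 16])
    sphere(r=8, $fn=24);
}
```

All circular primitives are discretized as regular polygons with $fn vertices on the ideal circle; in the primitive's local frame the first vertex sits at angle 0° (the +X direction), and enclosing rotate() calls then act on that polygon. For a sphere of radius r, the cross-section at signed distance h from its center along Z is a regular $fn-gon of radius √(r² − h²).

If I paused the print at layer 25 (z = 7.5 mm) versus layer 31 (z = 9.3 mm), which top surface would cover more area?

Layer 25 (z = 7.5): the cone (r1=7.5→r2=6) has section circumradius 6.316 here — a regular 24-gon (area = (24/2)·6.316²·sin(360°/24) = 123.89 mm²); the r=10.5 cylinder at (14.5, 10.5) contributes a regular 24-gon of circumradius 10.5 (area = (24/2)·10.500²·sin(360°/24) = 342.42 mm²); Taking the first minus the rest: starting from the cone (123.89 mm²), the r=10.5 cylinder at (14.5, 10.5) misses the remaining region (no effect) — area = 123.89 mm²; the sphere at (9.5, 6) is not intersected at this z (|z−center|=8.500 > r=8); Merging all regions: only that combined region is present, so the union is just that shape — area = 123.89 mm². So its area = 123.89 mm². Layer 31 (z = 9.3): the cone: at t=0.979 of its height the radius interpolates to r₁+(r₂−r₁)t = 6.032, giving a regular 24-gon of that circumradius (area = (24/2)·6.032²·sin(360°/24) = 112.99 mm²); the r=10.5 cylinder at (14.5, 10.5) contributes a regular 24-gon of circumradius 10.5 (area = (24/2)·10.500²·sin(360°/24) = 342.42 mm²); After the difference (first − rest): starting from the cone (112.99 mm²), the r=10.5 cylinder at (14.5, 10.5) misses the remaining region (no effect) — area = 112.99 mm²; the r=8 sphere at (9.5, 6) contributes a regular 24-gon of circumradius √(8²−6.7²) = 4.371 (area = (24/2)·4.371²·sin(360°/24) = 59.35 mm²); Combining (union): the 2 present regions are separate (no shared area or edge), so areas and boundary lengths simply add and each stays a separate island — area = 172.34 mm². So its area = 172.34 mm². Layer 31 is larger (172.34 vs 123.89 mm²).

layer 31 (z = 9.3 mm)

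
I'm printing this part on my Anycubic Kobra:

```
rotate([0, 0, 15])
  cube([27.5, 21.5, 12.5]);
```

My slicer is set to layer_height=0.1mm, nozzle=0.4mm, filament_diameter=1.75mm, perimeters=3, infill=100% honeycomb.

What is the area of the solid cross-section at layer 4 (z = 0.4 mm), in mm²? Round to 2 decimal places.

At z = 0.4 mm: the cube (footprint 27.5×21.5) is included at this height (area 591.25 mm²); (rotated 15° about Z; rotation is an isometry so areas/perimeters/island counts are preserved). Overall, the cross-section is a single solid region. Net area = 591.25 mm².

591.25 mm²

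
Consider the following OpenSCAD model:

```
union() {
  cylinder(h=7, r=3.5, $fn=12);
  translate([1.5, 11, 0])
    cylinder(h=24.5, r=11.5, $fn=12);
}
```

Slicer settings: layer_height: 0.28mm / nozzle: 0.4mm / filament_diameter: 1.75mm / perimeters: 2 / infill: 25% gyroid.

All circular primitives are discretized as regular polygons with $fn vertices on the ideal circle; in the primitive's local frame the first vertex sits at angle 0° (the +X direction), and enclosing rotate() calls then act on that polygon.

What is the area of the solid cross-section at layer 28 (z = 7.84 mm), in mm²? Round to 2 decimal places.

At z = 7.84 mm: the cylinder is absent (z outside [0, 7]); the r=11.5 cylinder at (1.5, 11) gives a regular 12-gon of circumradius 11.5 (constant along its height) (area = (12/2)·11.500²·sin(360°/12) = 396.75 mm²); Taking the union: only the r=11.5 cylinder at (1.5, 11) is present, so the union is just that shape — area = 396.75 mm². Overall, the cross-section is a single solid region. Net area = 396.75 mm².

396.75 mm²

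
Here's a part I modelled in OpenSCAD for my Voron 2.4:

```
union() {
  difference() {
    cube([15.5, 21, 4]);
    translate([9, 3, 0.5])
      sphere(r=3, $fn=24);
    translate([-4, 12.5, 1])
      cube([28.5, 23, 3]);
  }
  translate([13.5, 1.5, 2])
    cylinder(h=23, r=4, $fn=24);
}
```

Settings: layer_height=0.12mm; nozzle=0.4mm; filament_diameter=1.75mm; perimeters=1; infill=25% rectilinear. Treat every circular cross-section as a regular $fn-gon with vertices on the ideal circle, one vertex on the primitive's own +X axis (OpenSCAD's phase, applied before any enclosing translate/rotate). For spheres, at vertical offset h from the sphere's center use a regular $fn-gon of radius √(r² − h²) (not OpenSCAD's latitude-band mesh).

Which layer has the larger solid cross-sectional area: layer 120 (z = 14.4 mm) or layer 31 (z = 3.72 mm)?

Layer 120 (z = 14.4): the cube is not intersected at this z (z outside [0, 4]); the sphere at (9, 3) is not intersected at this z (|z−center|=13.900 > r=3); the cube at (-4, 12.5) is not intersected at this z (z outside [1, 4]); Taking the first minus the rest: the first operand is absent here, so nothing remains; the cylinder at (13.5, 1.5): section is a regular 24-gon, circumradius r=4 (area = (24/2)·4.000²·sin(360°/24) = 49.69 mm²); Taking the union: only the r=4 cylinder at (13.5, 1.5) is present, so the union is just that shape — area = 49.69 mm². So its area = 49.69 mm². Layer 31 (z = 3.72): the 15.5×21 cube contributes its full rectangle (area 325.50 mm²); the sphere at (9, 3) is not intersected at this z (|z−center|=3.220 > r=3); the 28.5×23 cube at (-4, 12.5) contributes its full rectangle (area 655.50 mm²); After the difference (first − rest): starting from the 15.5×21 cube (325.50 mm²), the 28.5×23 cube at (-4, 12.5) partially overlaps it — only the 131.75 mm² overlap (of its 655.50 mm²) is removed, clipping the outline — area = 193.75 mm²; the cylinder at (13.5, 1.5): section is a regular 24-gon, circumradius r=4 (area = (24/2)·4.000²·sin(360°/24) = 49.69 mm²); Combining (union): the regions partially overlap — summed areas 243.44 mm² minus the doubly-counted overlap 28.85 mm² gives 214.59 mm² — area = 214.59 mm². So its area = 214.59 mm². Layer 31 is larger (214.59 vs 49.69 mm²).

layer 31 (z = 3.72 mm)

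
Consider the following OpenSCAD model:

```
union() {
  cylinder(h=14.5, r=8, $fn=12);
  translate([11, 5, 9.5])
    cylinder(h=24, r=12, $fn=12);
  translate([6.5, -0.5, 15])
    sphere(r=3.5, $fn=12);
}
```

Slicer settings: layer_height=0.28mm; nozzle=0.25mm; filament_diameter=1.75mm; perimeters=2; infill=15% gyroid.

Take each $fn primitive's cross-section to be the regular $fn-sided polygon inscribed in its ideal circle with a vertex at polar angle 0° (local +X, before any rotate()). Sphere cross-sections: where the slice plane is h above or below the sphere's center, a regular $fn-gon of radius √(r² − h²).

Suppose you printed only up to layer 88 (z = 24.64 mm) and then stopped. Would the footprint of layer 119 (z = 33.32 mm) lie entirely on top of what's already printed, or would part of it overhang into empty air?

Compare the two slices. At z = 24.64: the cylinder does not reach this height (z outside [0, 14.5]); the r=12 cylinder at (11, 5) contributes a regular 12-gon of circumradius 12 (area = (12/2)·12.000²·sin(360°/12) = 432.00 mm²); the sphere at (6.5, -0.5) is absent (|z−center|=9.640 > r=3.5); Merging all regions: only the r=12 cylinder at (11, 5) is present, so the union is just that shape — area = 432.00 mm². At z = 33.32: the cylinder is absent (z outside [0, 14.5]); the r=12 cylinder at (11, 5) contributes a regular 12-gon of circumradius 12 (area = (12/2)·12.000²·sin(360°/12) = 432.00 mm²); the sphere at (6.5, -0.5) does not reach this height (|z−center|=18.320 > r=3.5); Taking the union: only the r=12 cylinder at (11, 5) is present, so the union is just that shape — area = 432.00 mm². Checking containment: the cross-section at z = 33.32 is a subset of the cross-section at z = 24.64.

entirely on top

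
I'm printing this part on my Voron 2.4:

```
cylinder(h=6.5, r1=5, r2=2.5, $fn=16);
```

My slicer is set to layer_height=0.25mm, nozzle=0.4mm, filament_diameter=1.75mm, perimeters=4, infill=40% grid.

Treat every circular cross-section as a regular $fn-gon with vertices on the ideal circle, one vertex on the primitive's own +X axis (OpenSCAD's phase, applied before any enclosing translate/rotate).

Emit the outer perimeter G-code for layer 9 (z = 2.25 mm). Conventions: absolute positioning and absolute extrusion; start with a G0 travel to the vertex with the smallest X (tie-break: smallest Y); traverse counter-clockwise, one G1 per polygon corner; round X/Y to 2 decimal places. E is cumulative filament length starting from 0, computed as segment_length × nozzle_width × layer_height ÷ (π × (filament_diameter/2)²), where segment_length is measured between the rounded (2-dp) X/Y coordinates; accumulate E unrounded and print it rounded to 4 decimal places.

G0 X-4.13 Y0.00 Z2.25
G1 X-3.82 Y-1.58 E0.0669
G1 X-2.92 Y-2.92 E0.1341
G1 X-1.58 Y-3.82 E0.2012
G1 X0.00 Y-4.13 E0.2681
G1 X1.58 Y-3.82 E0.3350
G1 X2.92 Y-2.92 E0.4022
G1 X3.82 Y-1.58 E0.4693
G1 X4.13 Y0.00 E0.5362
G1 X3.82 Y1.58 E0.6031
G1 X2.92 Y2.92 E0.6703
G1 X1.58 Y3.82 E0.7374
G1 X0.00 Y4.13 E0.8043
G1 X-1.58 Y3.82 E0.8712
G1 X-2.92 Y2.92 E0.9384
G1 X-3.82 Y1.58 E1.0055
G1 X-4.13 Y0.00 E1.0724

At z = 2.25 mm: the cone: at t=0.346 of its height the radius interpolates to r₁+(r₂−r₁)t = 4.135, giving a regular 16-gon of that circumradius. The outline is a single polygon with 16 vertices. Extrusion per mm of travel: 0.4 × 0.25 / (π × 0.875²) = 0.041575. Accumulating E over each segment gives final E = 1.0724.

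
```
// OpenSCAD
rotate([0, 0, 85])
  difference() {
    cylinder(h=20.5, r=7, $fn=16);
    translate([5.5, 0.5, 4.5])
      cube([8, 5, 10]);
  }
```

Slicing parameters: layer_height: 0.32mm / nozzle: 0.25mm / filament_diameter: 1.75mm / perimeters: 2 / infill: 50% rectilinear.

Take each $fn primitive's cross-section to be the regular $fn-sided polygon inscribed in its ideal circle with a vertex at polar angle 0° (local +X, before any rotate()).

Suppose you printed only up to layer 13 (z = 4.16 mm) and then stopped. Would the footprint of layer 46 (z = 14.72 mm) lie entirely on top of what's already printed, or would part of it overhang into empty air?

Compare the two slices. At z = 4.16: the r=7 cylinder contributes a regular 16-gon of circumradius 7 (area = (16/2)·7.000²·sin(360°/16) = 150.01 mm²); the cube at (5.5, 0.5) is absent (z outside [4.5, 14.5]); After the difference (first − rest): none of the subtracted shapes is present at this height, so the r=7 cylinder is unchanged — area = 150.01 mm²; (rotated 85° about Z; rotation is an isometry so areas/perimeters/island counts are preserved). At z = 14.72: the r=7 cylinder gives a regular 16-gon of circumradius 7 (constant along its height) (area = (16/2)·7.000²·sin(360°/16) = 150.01 mm²); the cube at (5.5, 0.5) is not intersected at this z (z outside [4.5, 14.5]); Taking the first minus the rest: none of the subtracted shapes is present at this height, so the r=7 cylinder is unchanged — area = 150.01 mm²; (whole slice rotated 85° about Z — lengths, areas and connectivity unchanged). Checking containment: the cross-section at z = 14.72 is a subset of the cross-section at z = 4.16.

entirely on top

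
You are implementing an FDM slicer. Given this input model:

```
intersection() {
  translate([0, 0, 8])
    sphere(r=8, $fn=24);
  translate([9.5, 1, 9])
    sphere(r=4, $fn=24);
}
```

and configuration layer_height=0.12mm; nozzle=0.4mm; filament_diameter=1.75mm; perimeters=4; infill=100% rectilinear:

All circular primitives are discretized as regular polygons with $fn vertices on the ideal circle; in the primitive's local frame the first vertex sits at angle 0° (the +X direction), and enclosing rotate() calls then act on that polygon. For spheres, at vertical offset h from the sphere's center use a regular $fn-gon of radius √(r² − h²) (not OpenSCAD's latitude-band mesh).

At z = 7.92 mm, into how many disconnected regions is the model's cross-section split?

1

At z = 7.92 mm: the r=8 sphere slices to a regular 24-gon of circumradius 8.000 (√(r²−h²) with h=0.08 from center); the r=4 sphere at (9.5, 1) contributes a regular 24-gon of circumradius √(4²−1.08²) = 3.851; After intersecting: the r=4 sphere at (9.5, 1) partially overlaps the r=8 sphere; clipping to the common part keeps 9.62 mm² — 1 connected region. The result has 1 disconnected region.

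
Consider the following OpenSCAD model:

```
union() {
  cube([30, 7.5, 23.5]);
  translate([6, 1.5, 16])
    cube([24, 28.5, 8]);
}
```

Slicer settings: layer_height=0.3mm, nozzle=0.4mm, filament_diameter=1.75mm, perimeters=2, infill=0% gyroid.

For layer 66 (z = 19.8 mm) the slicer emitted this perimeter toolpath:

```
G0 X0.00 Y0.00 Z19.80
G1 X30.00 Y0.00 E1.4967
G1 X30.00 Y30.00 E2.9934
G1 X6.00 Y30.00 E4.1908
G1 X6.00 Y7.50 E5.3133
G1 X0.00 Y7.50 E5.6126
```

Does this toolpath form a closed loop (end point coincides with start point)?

Start point (G0): (0.00, 0.00). End point (last G1): the path does not return to the start — open.

no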